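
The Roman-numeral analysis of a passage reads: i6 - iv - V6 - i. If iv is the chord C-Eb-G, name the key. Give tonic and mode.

iv is given as C-Eb-G — a minor triad with root C.
If C is scale degree 4 and the mode makes that degree carry a minor triad, the tonic is G and the mode is minor.

G minor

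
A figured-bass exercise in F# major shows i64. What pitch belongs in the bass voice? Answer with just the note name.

C#

i in F# major has root F#; the chord is F#-A-C#.
The figure 64 means second inversion — the fifth is in the bass.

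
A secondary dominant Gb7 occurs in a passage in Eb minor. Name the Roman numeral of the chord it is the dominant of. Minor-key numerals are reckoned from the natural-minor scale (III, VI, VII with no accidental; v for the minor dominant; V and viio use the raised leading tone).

VI

The chord is a dominant seventh chord on Gb.
A dominant resolves down a perfect fifth: Gb → Cb. In Eb minor, Cb is scale degree 6, i.e. VI.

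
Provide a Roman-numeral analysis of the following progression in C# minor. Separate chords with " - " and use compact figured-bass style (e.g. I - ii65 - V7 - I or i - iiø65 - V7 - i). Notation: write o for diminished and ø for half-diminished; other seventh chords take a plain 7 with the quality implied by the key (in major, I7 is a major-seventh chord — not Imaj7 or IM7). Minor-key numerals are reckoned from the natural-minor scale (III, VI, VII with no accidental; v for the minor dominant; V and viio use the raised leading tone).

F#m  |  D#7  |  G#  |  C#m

F#m: root F# is the subdominant; minor triad there is iv.
D#7 is the secondary dominant of V (dominant seventh chord on D#): V7/V.
G#: root G# is the dominant; major triad there is V.
C#m has root C#, degree 1 in C# minor, so i.

iv - V7/V - V - i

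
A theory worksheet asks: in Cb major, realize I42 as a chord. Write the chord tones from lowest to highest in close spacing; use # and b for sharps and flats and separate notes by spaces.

Bb Cb Eb Gb

The numeral's case and figure indicate a major seventh chord. In Cb major its root, the tonic, is Cb.
That chord is spelled Cb-Eb-Gb-Bb.
With the 42 figure the chord is in third inversion; from the bass Bb upward in close position it reads Bb-Cb-Eb-Gb.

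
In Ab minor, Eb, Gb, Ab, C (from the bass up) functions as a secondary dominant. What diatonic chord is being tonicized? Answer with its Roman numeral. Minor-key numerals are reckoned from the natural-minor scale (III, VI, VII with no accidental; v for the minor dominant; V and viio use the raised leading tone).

The chord is a dominant seventh chord on Ab.
A dominant resolves down a perfect fifth: Ab → Db. In Ab minor, Db is scale degree 4, i.e. iv.

iv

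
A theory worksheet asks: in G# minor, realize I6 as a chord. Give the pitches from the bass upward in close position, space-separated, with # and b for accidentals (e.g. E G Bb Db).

B# D# G#

I6 is the major tonic (Picardy third), borrowed from the parallel major. In G# minor that root is G#.
So the chord is G#-B#-D#.
With the 6 figure the chord is in first inversion; from the bass B# upward in close position it reads B#-D#-G#.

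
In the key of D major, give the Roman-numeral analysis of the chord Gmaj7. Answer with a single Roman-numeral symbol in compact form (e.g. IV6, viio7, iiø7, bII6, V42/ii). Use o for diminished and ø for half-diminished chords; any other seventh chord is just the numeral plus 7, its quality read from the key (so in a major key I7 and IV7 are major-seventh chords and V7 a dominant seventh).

IV7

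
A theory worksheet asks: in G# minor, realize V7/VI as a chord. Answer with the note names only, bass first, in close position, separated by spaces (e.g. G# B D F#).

V7/VI is a secondary dominant — the dominant seventh of VI. VI in G# minor is E, so the applied chord's root is B, a perfect fifth above.
Building a dominant seventh chord on B gives B-D#-F#-A.

B D# F# A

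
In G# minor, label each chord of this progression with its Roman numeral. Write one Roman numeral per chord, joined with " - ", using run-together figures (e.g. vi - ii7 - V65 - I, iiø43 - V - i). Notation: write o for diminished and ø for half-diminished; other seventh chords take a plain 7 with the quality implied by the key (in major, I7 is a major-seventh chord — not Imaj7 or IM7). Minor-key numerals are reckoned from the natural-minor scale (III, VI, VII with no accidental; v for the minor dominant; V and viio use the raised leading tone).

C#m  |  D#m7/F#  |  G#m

iv - v65 - i

C#m: minor triad on C# = scale degree 4 → iv.
D#m7/F#: minor seventh chord on D# = scale degree 5 → v65.
G#m has root G#, degree 1 in G# minor, so i.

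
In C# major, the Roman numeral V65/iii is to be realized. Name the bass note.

The applied chord V65/iii is rooted on B#: B#-D##-F##-A#.
The figure 65 means first inversion — the third is in the bass.

D##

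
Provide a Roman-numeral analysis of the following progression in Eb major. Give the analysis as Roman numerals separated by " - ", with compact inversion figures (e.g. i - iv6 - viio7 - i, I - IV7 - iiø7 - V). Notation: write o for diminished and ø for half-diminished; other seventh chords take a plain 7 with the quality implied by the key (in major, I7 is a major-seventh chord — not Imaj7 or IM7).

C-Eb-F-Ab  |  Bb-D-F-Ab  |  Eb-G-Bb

C-Eb-F-Ab: minor seventh chord on F = scale degree 2 → ii43.
Bb-D-F-Ab has root Bb, degree 5 in Eb major, so V7.
Eb-G-Bb has root Eb, degree 1 in Eb major, so I.

ii43 - V7 - I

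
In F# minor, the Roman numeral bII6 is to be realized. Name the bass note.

B

bII in F# minor has root G; the chord is G-B-D.
The figure 6 means first inversion — the third is in the bass.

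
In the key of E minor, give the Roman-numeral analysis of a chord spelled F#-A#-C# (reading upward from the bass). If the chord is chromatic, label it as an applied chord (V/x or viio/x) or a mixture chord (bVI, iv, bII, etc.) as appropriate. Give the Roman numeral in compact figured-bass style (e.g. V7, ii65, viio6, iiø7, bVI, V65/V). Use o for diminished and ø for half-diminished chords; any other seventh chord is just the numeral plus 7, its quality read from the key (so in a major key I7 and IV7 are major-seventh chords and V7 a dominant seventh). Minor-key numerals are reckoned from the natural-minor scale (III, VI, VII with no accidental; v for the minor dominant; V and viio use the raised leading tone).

The pitches F#-A#-C# form a major triad rooted on F#.
F# is not a diatonic chord root with this quality in E minor, but it lies a perfect fifth above B (V), so the chord functions as an applied dominant of V.

V/V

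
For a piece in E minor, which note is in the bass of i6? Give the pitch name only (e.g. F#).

G

i in E minor has root E; the chord is E-G-B.
The figure 6 means first inversion — the third is in the bass.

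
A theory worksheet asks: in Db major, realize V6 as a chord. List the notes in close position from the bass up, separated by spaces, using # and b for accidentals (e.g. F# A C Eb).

The numeral's case and figure indicate a major triad. In Db major its root, the dominant, is Ab.
That chord is spelled Ab-C-Eb.
With the 6 figure the chord is in first inversion; from the bass C upward in close position it reads C-Eb-Ab.

C Eb Ab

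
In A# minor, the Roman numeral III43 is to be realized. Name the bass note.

III in A# minor has root C#; the chord is C#-E#-G#-B#.
The figure 43 means second inversion — the fifth is in the bass.

G#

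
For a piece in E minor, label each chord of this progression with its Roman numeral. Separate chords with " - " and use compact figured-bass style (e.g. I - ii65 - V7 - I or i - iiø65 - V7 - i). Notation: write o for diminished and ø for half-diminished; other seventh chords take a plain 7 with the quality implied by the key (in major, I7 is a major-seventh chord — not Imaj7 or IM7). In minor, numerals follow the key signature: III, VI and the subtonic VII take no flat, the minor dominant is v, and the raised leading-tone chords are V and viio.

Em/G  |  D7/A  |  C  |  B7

Em/G: minor triad on E = scale degree 1 → i6.
D7/A: dominant seventh chord on D = scale degree 7 → VII43.
C has root C, degree 6 in E minor, so VI.
B7: dominant seventh chord on B = scale degree 5 → V7.

i6 - VII43 - VI - V7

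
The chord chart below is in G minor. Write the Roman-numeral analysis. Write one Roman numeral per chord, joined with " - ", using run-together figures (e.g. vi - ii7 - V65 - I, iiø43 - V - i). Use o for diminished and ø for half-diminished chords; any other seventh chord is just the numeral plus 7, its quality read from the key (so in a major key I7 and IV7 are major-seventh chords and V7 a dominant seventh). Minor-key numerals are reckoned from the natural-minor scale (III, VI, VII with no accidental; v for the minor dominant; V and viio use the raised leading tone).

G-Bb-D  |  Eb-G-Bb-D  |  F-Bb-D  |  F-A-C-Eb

i - VI7 - III64 - VII7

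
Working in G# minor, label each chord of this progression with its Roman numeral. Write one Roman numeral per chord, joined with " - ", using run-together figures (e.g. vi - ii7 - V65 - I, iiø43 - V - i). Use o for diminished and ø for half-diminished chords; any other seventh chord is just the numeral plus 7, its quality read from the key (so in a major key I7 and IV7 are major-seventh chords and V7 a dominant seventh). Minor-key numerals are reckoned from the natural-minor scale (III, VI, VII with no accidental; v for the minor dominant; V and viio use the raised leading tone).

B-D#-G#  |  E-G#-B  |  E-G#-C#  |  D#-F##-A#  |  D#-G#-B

i6 - VI - iv6 - V - i64

B-D#-G# has root G#, degree 1 in G# minor, so i6.
E-G#-B has root E, degree 6 in G# minor, so VI.
E-G#-C#: minor triad on C# = scale degree 4 → iv6.
D#-F##-A#: root D# is the dominant; major triad there is V.
D#-G#-B has root G#, degree 1 in G# minor, so i64.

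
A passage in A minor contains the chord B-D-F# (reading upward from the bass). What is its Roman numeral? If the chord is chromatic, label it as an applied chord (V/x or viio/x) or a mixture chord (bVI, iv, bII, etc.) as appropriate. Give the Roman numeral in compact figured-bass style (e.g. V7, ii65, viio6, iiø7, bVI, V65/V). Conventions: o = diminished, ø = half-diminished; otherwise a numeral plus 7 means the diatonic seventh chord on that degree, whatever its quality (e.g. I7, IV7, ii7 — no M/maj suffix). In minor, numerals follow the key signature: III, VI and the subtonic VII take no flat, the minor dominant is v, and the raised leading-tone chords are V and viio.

ii

Stacked in thirds the chord is B-D-F#: a minor triad on B.
B is the second degree of A minor. This is the minor supertonic, borrowed from the parallel major (the Dorian ii).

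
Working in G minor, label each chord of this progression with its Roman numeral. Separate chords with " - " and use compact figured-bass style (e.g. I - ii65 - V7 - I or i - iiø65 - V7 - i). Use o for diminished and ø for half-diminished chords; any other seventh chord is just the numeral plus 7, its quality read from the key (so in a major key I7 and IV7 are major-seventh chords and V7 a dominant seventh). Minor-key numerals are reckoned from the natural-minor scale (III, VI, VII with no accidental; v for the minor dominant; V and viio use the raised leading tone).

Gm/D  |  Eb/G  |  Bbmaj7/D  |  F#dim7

i64 - VI6 - III65 - viio7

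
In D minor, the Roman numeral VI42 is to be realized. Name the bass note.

A

VI in D minor has root Bb; the chord is Bb-D-F-A.
The figure 42 means third inversion — the seventh is in the bass.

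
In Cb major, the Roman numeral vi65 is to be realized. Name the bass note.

vi in Cb major has root Ab; the chord is Ab-Cb-Eb-Gb.
The figure 65 means first inversion — the third is in the bass.

Cb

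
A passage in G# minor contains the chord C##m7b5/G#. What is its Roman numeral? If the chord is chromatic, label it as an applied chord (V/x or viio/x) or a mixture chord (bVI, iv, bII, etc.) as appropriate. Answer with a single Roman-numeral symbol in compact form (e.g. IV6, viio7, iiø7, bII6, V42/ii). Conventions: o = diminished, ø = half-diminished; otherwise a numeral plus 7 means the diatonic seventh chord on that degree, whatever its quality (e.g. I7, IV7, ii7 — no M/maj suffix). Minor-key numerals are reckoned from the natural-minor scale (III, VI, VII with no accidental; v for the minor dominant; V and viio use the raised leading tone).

viiø43/V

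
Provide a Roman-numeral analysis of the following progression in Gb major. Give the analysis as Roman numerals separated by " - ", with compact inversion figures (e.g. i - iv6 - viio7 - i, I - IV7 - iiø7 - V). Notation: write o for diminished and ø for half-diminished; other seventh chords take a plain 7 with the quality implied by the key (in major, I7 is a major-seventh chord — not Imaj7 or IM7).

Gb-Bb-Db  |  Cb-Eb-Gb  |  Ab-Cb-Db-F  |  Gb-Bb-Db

Gb-Bb-Db: major triad on Gb = scale degree 1 → I.
Cb-Eb-Gb has root Cb, degree 4 in Gb major, so IV.
Ab-Cb-Db-F: root Db is the dominant; dominant seventh chord there is V43.
Gb-Bb-Db: root Gb is the tonic; major triad there is I.

I - IV - V43 - I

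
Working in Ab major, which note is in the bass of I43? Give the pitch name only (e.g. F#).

I in Ab major has root Ab; the chord is Ab-C-Eb-G.
The figure 43 means second inversion — the fifth is in the bass.

Eb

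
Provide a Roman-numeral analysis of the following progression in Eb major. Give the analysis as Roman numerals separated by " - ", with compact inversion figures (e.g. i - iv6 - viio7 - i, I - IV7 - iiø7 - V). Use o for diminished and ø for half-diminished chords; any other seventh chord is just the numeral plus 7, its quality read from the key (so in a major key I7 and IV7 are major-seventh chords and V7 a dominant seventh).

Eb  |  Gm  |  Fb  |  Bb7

Eb: major triad on Eb = scale degree 1 → I.
Gm: root G is the mediant; minor triad there is iii.
Fb: major triad on Fb — chromatic; Fb is the lowered second degree, so this is the Neapolitan chord, bII.
Bb7: dominant seventh chord on Bb = scale degree 5 → V7.

I - iii - bII - V7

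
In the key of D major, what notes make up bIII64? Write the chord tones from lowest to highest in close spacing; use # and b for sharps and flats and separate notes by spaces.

Scale degree 3 in D major is F#; lowering it a half step gives F. bIII64 is a major triad on the lowered third degree, borrowed from the parallel minor.
So the chord is F-A-C, a major triad.
The figured bass 64 indicates second inversion, placing the fifth (C) in the bass: C-F-A.

C F A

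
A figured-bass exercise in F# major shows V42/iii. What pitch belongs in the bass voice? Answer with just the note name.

D#

The applied chord V42/iii is rooted on E#: E#-G##-B#-D#.
The figure 42 means third inversion — the seventh is in the bass.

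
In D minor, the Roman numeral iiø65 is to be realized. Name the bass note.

iiø in D minor has root E; the chord is E-G-Bb-D.
The figure 65 means first inversion — the third is in the bass.

G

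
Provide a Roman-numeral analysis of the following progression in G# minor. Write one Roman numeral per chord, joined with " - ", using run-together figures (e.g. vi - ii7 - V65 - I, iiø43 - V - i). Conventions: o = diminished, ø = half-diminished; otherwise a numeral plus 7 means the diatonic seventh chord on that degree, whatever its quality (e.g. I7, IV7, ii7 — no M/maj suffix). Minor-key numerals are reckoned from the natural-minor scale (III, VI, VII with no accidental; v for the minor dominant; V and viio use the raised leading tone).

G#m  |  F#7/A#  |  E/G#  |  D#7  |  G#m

G#m: minor triad on G# = scale degree 1 → i.
F#7/A#: dominant seventh chord on F# = scale degree 7 → VII65.
E/G#: major triad on E = scale degree 6 → VI6.
D#7: dominant seventh chord on D# = scale degree 5 → V7.
G#m has root G#, degree 1 in G# minor, so i.

i - VII65 - VI6 - V7 - i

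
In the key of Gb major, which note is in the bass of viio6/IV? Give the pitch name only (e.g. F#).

Db

The applied chord viio6/IV is rooted on Bb: Bb-Db-Fb.
The figure 6 means first inversion — the third is in the bass.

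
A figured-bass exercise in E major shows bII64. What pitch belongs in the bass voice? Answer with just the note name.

C

bII in E major has root F; the chord is F-A-C.
The figure 64 means second inversion — the fifth is in the bass.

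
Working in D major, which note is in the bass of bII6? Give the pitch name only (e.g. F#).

bII in D major has root Eb; the chord is Eb-G-Bb.
The figure 6 means first inversion — the third is in the bass.

G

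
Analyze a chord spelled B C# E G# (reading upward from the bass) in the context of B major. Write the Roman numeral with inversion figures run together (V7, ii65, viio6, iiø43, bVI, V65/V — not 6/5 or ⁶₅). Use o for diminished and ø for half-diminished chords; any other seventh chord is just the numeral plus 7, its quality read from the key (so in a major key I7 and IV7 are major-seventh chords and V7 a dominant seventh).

ii42

The pitches C#-E-G#-B form a minor seventh chord rooted on C#.
C# is scale degree 2 in B major, and a minor seventh chord on that degree is written ii7.
With B in the bass the chord is in third inversion, so the figured bass is 42.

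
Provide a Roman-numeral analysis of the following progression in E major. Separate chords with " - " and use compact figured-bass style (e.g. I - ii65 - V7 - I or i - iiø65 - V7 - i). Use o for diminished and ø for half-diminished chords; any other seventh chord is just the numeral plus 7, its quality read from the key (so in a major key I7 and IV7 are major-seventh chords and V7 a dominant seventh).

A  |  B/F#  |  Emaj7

IV - V64 - I7

A: root A is the subdominant; major triad there is IV.
B/F# has root B, degree 5 in E major, so V64.
Emaj7: root E is the tonic; major seventh chord there is I7.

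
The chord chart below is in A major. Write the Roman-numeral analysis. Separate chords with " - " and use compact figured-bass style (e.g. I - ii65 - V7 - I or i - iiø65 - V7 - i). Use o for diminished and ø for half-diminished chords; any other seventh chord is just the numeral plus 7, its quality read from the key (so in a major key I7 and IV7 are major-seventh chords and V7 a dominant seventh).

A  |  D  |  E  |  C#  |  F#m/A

I - IV - V - V/vi - vi6

A: major triad on A = scale degree 1 → I.
D has root D, degree 4 in A major, so IV.
E: root E is the dominant; major triad there is V.
C#: a major triad on C#, the applied dominant of vi → V/vi.
F#m/A has root F#, degree 6 in A major, so vi6.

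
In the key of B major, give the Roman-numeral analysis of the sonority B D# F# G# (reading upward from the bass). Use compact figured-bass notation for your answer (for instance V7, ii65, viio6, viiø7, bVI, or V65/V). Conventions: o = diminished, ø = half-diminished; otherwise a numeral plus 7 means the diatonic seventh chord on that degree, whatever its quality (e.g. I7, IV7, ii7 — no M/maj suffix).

Stacked in thirds the chord is G#-B-D#-F#: a minor seventh chord on G#.
In B major, G# is the submediant; the diatonic minor seventh chord there is vi7.
With B in the bass the chord is in first inversion, so the figured bass is 65.

vi65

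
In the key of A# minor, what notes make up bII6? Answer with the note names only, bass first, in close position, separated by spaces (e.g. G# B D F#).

D# F# B

bII6 is the Neapolitan sixth — a major triad on the lowered second degree, here in its customary first inversion. In A# minor that root is B.
So the chord is B-D#-F#, a major triad.
The figured bass 6 indicates first inversion, placing the third (D#) in the bass: D#-F#-B.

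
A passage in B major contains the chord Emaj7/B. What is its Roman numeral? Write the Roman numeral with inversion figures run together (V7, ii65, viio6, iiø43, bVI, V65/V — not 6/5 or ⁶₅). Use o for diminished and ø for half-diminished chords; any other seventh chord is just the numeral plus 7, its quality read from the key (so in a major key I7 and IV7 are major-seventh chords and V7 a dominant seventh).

IV43

Stacked in thirds the chord is E-G#-B-D#: a major seventh chord on E.
E is scale degree 4 in B major, and a major seventh chord on that degree is written IV7.
With B in the bass the chord is in second inversion, so the figured bass is 43.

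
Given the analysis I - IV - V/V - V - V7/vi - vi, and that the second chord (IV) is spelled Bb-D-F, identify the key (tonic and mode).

F major

The anchor chord is a major triad on Bb, labeled IV.
If Bb is scale degree 4 and the mode makes that degree carry a major triad, the tonic is F and the mode is major.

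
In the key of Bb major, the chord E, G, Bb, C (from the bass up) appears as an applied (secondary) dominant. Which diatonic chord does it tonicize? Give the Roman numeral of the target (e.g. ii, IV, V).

V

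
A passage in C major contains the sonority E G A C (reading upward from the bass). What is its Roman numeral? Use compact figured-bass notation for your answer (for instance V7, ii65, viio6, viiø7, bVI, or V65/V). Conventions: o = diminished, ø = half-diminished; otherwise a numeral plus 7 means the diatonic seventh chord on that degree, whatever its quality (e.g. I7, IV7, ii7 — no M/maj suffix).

vi43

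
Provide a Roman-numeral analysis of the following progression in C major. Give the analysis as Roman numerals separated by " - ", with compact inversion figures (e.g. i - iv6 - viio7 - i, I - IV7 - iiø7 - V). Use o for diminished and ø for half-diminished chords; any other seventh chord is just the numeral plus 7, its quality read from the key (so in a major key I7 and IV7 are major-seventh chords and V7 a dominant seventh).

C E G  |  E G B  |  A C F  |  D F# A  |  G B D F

C-E-G: major triad on C = scale degree 1 → I.
E-G-B: root E is the mediant; minor triad there is iii.
A-C-F: major triad on F = scale degree 4 → IV6.
D-F#-A is the secondary dominant of V (major triad on D): V/V.
G-B-D-F: dominant seventh chord on G = scale degree 5 → V7.

I - iii - IV6 - V/V - V7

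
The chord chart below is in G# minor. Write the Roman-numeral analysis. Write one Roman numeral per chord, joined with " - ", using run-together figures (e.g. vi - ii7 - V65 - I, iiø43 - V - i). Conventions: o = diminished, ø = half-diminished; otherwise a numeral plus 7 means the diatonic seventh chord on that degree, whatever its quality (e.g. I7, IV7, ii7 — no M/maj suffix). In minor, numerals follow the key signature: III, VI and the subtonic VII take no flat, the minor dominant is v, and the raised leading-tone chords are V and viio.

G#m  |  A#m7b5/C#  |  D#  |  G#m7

i - iiø65 - V - i7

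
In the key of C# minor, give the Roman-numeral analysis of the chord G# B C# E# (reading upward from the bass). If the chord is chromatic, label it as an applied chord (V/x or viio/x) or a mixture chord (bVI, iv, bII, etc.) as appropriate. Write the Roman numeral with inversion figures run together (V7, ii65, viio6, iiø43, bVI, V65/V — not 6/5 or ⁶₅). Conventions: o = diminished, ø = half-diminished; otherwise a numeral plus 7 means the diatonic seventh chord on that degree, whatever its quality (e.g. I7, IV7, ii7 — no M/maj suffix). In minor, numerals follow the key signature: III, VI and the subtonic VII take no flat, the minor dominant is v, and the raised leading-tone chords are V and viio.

Stacked in thirds the chord is C#-E#-G#-B: a dominant seventh chord on C#.
C# is not a diatonic chord root with this quality in C# minor, but it lies a perfect fifth above F# (iv), so the chord functions as an applied dominant of iv.
With G# in the bass the chord is in second inversion, so the figured bass is 43.

V43/iv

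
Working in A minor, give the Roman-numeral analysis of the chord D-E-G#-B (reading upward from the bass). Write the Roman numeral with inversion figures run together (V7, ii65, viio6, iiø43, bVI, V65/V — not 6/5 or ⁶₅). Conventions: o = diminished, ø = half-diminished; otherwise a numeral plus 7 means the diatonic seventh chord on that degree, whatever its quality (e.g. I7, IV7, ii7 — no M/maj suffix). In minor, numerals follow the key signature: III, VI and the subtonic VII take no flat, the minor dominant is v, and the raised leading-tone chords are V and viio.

Stacked in thirds the chord is E-G#-B-D: a dominant seventh chord on E.
E is scale degree 5 in A minor, and a dominant seventh chord on that degree is written V7.
With D in the bass the chord is in third inversion, so the figured bass is 42.

V42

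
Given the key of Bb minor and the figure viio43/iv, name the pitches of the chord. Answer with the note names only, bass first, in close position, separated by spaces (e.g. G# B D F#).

The slash marks an applied leading-tone chord: viio of iv. In Bb minor, iv is Eb, so the leading tone to it is D, a half step below.
Building a fully diminished seventh chord on D gives D-F-Ab-Cb.
The figured bass 43 indicates second inversion, placing the fifth (Ab) in the bass: Ab-Cb-D-F.

Ab Cb D F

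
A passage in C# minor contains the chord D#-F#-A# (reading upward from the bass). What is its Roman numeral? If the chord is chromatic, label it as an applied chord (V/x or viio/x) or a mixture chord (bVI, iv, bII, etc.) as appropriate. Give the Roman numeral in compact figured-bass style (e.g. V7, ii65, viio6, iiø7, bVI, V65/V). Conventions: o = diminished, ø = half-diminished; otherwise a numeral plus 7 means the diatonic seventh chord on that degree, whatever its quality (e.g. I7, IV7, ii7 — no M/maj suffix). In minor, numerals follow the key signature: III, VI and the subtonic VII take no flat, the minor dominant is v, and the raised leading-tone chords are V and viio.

Stacked in thirds the chord is D#-F#-A#: a minor triad on D#.
D# is the second degree of C# minor. This is the minor supertonic, borrowed from the parallel major (the Dorian ii).

ii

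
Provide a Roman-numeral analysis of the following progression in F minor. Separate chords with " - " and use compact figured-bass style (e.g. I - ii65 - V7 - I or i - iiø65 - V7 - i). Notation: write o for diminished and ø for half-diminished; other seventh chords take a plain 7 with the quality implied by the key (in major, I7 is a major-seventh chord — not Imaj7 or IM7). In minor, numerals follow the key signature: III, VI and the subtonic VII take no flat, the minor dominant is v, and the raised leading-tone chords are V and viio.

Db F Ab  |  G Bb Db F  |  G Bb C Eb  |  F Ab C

Db-F-Ab has root Db, degree 6 in F minor, so VI.
G-Bb-Db-F: root G is the supertonic; half-diminished seventh chord there is iiø7.
G-Bb-C-Eb has root C, degree 5 in F minor, so v43.
F-Ab-C: minor triad on F = scale degree 1 → i.

VI - iiø7 - v43 - i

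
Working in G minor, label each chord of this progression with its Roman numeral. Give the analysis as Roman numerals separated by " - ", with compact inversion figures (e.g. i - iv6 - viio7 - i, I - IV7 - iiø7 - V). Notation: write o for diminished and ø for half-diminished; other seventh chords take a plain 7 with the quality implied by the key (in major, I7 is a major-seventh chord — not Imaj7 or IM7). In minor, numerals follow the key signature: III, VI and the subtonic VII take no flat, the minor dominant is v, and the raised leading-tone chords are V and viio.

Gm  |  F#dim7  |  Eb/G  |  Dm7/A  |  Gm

Gm has root G, degree 1 in G minor, so i.
F#dim7 has root F#, degree 7 in G minor, so viio7.
Eb/G: major triad on Eb = scale degree 6 → VI6.
Dm7/A: minor seventh chord on D = scale degree 5 → v43.
Gm: root G is the tonic; minor triad there is i.

i - viio7 - VI6 - v43 - i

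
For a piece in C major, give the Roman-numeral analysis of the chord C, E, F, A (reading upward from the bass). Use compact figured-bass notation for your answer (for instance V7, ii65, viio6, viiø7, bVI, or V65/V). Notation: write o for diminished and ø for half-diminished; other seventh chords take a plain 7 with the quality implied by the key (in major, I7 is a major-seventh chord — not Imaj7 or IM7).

IV43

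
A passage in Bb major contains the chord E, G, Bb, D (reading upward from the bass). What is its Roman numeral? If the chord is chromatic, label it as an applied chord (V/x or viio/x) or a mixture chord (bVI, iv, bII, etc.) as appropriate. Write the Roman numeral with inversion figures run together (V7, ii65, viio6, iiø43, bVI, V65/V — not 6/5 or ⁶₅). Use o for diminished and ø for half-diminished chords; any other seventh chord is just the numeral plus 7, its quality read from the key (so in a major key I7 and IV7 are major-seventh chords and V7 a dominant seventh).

The pitches E-G-Bb-D form a half-diminished seventh chord rooted on E.
E sits a half step below F (V in Bb major); a diminished chord there is the applied leading-tone chord of V.

viiø7/V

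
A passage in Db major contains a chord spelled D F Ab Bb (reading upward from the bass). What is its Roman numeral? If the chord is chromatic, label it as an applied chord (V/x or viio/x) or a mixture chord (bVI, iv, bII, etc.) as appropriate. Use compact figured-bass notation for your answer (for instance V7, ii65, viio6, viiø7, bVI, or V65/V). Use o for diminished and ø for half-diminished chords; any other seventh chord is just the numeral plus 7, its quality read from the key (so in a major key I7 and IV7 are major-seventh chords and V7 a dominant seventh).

The pitches Bb-D-F-Ab form a dominant seventh chord rooted on Bb.
Bb is not a diatonic chord root with this quality in Db major, but it lies a perfect fifth above Eb (ii), so the chord functions as an applied dominant of ii.
With D in the bass the chord is in first inversion, so the figured bass is 65.

V65/ii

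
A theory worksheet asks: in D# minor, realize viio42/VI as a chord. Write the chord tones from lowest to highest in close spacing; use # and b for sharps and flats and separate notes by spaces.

The slash marks an applied leading-tone chord: viio of VI. In D# minor, VI is B, so the leading tone to it is A#, a half step below.
Building a fully diminished seventh chord on A# gives A#-C#-E-G.
With the 42 figure the chord is in third inversion; from the bass G upward in close position it reads G-A#-C#-E.

G A# C# E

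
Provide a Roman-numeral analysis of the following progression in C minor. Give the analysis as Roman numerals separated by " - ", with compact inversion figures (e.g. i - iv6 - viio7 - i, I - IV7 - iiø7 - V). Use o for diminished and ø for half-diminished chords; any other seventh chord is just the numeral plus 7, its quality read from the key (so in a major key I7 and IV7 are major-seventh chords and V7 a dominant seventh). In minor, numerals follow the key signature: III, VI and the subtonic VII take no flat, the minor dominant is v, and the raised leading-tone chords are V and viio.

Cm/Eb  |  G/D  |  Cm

i6 - V64 - i

Cm/Eb has root C, degree 1 in C minor, so i6.
G/D: major triad on G = scale degree 5 → V64.
Cm: minor triad on C = scale degree 1 → i.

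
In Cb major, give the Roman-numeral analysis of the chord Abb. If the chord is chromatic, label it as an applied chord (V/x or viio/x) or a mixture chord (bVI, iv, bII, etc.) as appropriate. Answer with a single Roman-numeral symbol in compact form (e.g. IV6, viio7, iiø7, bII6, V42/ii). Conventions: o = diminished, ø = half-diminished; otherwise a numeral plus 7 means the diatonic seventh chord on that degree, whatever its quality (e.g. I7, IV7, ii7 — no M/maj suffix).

The pitches Abb-Cb-Ebb form a major triad rooted on Abb.
Abb is the lowered sixth degree of Cb major (diatonic 6 would be Ab). This is a major triad on the lowered sixth degree, borrowed from the parallel minor.

bVI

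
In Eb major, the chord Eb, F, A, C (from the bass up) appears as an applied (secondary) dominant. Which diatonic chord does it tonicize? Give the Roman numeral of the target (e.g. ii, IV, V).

V

The chord is a dominant seventh chord on F.
A dominant resolves down a perfect fifth: F → Bb. In Eb major, Bb is scale degree 5, i.e. V.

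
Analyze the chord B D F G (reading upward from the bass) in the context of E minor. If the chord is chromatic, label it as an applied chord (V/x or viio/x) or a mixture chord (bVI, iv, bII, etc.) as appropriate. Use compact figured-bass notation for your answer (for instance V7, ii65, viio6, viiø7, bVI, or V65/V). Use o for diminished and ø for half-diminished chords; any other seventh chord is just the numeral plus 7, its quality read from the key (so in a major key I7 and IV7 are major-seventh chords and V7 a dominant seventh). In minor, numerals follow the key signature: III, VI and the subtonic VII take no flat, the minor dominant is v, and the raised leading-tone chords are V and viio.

V65/VI

Stacked in thirds the chord is G-B-D-F: a dominant seventh chord on G.
G is not a diatonic chord root with this quality in E minor, but it lies a perfect fifth above C (VI), so the chord functions as an applied dominant of VI.
With B in the bass the chord is in first inversion, so the figured bass is 65.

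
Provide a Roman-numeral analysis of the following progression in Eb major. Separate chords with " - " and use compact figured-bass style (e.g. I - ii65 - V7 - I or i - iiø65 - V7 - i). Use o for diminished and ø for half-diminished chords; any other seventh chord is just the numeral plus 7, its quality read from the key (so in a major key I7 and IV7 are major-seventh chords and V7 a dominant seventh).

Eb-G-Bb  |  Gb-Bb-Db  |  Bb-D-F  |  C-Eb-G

I - bIII - V - vi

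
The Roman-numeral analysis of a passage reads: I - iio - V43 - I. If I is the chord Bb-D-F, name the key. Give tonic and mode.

Bb major

I is given as Bb-D-F — a major triad with root Bb.
If Bb is scale degree 1 and the mode makes that degree carry a major triad, the tonic is Bb and the mode is major.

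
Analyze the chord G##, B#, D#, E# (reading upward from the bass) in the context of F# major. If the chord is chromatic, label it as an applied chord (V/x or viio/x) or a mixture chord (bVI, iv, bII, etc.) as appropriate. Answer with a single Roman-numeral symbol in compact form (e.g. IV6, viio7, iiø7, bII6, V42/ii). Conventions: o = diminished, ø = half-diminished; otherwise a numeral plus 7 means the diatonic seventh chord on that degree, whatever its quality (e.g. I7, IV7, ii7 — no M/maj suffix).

V65/iii

Stacked in thirds the chord is E#-G##-B#-D#: a dominant seventh chord on E#.
E# is not a diatonic chord root with this quality in F# major, but it lies a perfect fifth above A# (iii), so the chord functions as an applied dominant of iii.
With G## in the bass the chord is in first inversion, so the figured bass is 65.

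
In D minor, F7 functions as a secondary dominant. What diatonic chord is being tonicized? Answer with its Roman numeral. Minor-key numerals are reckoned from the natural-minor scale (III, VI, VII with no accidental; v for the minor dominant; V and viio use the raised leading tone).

The chord is a dominant seventh chord on F.
A dominant resolves down a perfect fifth: F → Bb. In D minor, Bb is scale degree 6, i.e. VI.

VI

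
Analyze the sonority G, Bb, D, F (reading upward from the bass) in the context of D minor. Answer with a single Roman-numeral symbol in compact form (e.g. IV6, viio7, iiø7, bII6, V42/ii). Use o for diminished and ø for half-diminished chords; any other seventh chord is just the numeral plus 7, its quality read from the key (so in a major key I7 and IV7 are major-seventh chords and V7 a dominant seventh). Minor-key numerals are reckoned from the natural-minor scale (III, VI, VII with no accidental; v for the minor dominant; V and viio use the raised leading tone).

iv7

The pitches G-Bb-D-F form a minor seventh chord rooted on G.
G is scale degree 4 in D minor, and a minor seventh chord on that degree is written iv7.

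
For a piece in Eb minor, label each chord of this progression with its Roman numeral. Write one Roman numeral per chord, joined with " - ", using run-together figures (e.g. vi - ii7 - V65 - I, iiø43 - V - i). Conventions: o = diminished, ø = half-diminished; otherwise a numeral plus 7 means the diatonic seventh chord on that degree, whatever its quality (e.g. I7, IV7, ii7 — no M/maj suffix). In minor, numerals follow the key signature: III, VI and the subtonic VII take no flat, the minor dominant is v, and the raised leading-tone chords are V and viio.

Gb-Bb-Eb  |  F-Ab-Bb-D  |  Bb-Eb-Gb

Gb-Bb-Eb: minor triad on Eb = scale degree 1 → i6.
F-Ab-Bb-D: dominant seventh chord on Bb = scale degree 5 → V43.
Bb-Eb-Gb: minor triad on Eb = scale degree 1 → i64.

i6 - V43 - i64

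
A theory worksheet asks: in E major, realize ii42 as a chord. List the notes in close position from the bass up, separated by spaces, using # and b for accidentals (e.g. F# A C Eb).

E F# A C#

In E major, the second degree is F#, and the diatonic chord built there is a minor seventh chord.
That chord is spelled F#-A-C#-E.
With the 42 figure the chord is in third inversion; from the bass E upward in close position it reads E-F#-A-C#.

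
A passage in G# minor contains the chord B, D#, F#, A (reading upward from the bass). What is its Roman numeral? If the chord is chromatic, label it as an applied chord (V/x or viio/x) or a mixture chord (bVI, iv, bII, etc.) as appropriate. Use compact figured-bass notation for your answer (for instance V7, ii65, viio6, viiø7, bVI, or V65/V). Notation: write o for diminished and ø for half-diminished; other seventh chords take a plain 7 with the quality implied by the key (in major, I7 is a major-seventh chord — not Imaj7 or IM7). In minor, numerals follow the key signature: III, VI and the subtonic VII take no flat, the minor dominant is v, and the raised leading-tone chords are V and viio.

Stacked in thirds the chord is B-D#-F#-A: a dominant seventh chord on B.
B is not a diatonic chord root with this quality in G# minor, but it lies a perfect fifth above E (VI), so the chord functions as an applied dominant of VI.

V7/VI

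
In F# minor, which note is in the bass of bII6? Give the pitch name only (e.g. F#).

B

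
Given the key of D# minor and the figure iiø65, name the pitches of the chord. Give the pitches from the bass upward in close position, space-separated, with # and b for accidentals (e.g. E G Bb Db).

G# B D# E#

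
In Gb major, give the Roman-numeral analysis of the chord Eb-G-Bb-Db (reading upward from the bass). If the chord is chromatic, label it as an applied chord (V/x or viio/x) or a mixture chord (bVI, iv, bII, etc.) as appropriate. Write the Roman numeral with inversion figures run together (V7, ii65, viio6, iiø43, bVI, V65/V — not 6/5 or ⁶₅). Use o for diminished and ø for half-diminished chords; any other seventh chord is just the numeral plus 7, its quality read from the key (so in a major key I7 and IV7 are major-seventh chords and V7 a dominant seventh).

V7/ii

Stacked in thirds the chord is Eb-G-Bb-Db: a dominant seventh chord on Eb.
Eb is not a diatonic chord root with this quality in Gb major, but it lies a perfect fifth above Ab (ii), so the chord functions as an applied dominant of ii.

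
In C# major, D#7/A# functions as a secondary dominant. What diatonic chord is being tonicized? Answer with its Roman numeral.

The chord is a dominant seventh chord on D#.
A dominant resolves down a perfect fifth: D# → G#. In C# major, G# is scale degree 5, i.e. V.

V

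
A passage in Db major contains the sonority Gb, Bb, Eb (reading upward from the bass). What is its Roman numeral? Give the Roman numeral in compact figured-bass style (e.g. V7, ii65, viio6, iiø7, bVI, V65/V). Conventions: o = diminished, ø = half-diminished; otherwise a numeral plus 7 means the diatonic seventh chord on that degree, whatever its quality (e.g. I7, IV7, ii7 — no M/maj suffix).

Stacked in thirds the chord is Eb-Gb-Bb: a minor triad on Eb.
In Db major, Eb is the supertonic; the diatonic minor triad there is ii.
With Gb in the bass the chord is in first inversion, so the figured bass is 6.

ii6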